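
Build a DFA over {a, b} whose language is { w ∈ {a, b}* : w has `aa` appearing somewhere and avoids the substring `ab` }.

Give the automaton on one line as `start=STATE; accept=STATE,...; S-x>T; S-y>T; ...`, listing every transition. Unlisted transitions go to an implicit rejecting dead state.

Build one automaton per condition and run them in lockstep. The first has 3 states tracking whether and how much of `aa` has been seen; the second has 3 states tracking partial matches of the forbidden pattern `ab`. A product state is a pair (one from each), accepting exactly when both do.
        a   b  
>  q0   q1  q0 
   q1   q2  q3 
 * q2   q2  q4 
   q3   q5  q3 
   q4   q4  q4 
   q5   q4  q3 
(> = start, * = accepting)

start=q0; accept=q2; q0-a>q1; q0-b>q0; q1-a>q2; q1-b>q3; q2-a>q2; q2-b>q4; q3-a>q5; q3-b>q3; q4-a>q4; q4-b>q4; q5-a>q4; q5-b>q3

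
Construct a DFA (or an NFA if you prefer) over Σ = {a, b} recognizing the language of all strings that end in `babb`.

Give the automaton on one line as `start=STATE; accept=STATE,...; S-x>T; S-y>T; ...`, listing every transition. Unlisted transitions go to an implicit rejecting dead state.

Let each state record the length of the longest suffix of the input read so far that is also a prefix of `babb`. s1 means the last symbol is `b`; s2 means the last 2 symbols are `ba`; s3 means the last 3 symbols are `bab`; s4 means the last 4 symbols are `babb`. Accept only at s4, where the string currently ends in `babb`.
A 5-state machine:
        a   b  
>  s0   s0  s1 
   s1   s2  s1 
   s2   s0  s3 
   s3   s2  s4 
 * s4   s2  s1 
(> = start, * = accepting)

start=s0; accept=s4; s0-a>s0; s0-b>s1; s1-a>s2; s1-b>s1; s2-a>s0; s2-b>s3; s3-a>s2; s3-b>s4; s4-a>s2; s4-b>s1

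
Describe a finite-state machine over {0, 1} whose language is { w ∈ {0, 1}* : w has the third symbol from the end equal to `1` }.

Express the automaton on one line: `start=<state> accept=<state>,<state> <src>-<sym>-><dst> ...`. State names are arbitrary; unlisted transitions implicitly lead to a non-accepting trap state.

start=A accept=L,M,N,O A-0->B A-1->C B-0->D B-1->E C-0->F C-1->G D-0->H D-1->I E-0->J E-1->K F-0->L F-1->M G-0->N G-1->O H-0->H H-1->I I-0->J I-1->K J-0->L J-1->M K-0->N K-1->O L-0->H L-1->I M-0->J M-1->K N-0->L N-1->M O-0->N O-1->O

A DFA must remember the last 3 symbols (since which symbol is third-to-last isn't known until the input ends). Use one state per possible window of the last ≤3 symbols; accept from those whose window starts with `1`.
A 15-state machine:
       0  1 
>  A   B  C 
   B   D  E 
   C   F  G 
   D   H  I 
   E   J  K 
   F   L  M 
   G   N  O 
   H   H  I 
   I   J  K 
   J   L  M 
   K   N  O 
 * L   H  I 
 * M   J  K 
 * N   L  M 
 * O   N  O 
(> = start, * = accepting)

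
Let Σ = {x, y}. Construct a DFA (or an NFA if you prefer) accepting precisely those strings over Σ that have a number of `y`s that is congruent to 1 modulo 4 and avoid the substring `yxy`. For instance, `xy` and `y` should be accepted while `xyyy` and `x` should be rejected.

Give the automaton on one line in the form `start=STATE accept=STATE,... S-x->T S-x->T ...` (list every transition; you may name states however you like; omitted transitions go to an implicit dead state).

start=q0 accept=q1,q2,q4 q0-x->q0 q0-y->q1 q1-x->q2 q1-y->q3 q2-x->q4 q2-y->q5 q3-x->q6 q3-y->q7 q4-x->q4 q4-y->q3 q5-x->q5 q5-y->q5 q6-x->q8 q6-y->q5 q7-x->q9 q7-y->q10 q8-x->q8 q8-y->q7 q9-x->q11 q9-y->q5 q10-x->q12 q10-y->q1 q11-x->q11 q11-y->q10 q12-x->q0 q12-y->q5

Handle the two conditions separately and then intersect. The first has 4 states tracking the count of `y`s modulo 4; the second has 4 states tracking partial matches of the forbidden pattern `yxy`. A product state is a pair (one from each), accepting exactly when both do. Minimizing collapses redundant product states.
A 13-state machine:
          x    y  
>  q0     q0   q1 
 * q1     q2   q3 
 * q2     q4   q5 
   q3     q6   q7 
 * q4     q4   q3 
   q5     q5   q5 
   q6     q8   q5 
   q7     q9  q10 
   q8     q8   q7 
   q9    q11   q5 
   q10   q12   q1 
   q11   q11  q10 
   q12    q0   q5 
(> = start, * = accepting)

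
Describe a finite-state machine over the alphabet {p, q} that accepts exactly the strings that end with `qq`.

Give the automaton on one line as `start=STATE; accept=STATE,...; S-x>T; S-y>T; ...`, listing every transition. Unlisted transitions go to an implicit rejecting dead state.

Remember how much of `qq` the current input suffix matches. State S0 means no match yet; S1 means the last symbol is `q`; S2 means the last 2 symbols are `qq`. Only S2 accepts. On a mismatch, fall back to the longest proper suffix that is still a prefix of `qq`.
        p   q  
>  S0   S0  S1 
   S1   S0  S2 
 * S2   S0  S2 
(> = start, * = accepting)

start=S0; accept=S2; S0-p>S0; S0-q>S1; S1-p>S0; S1-q>S2; S2-p>S0; S2-q>S2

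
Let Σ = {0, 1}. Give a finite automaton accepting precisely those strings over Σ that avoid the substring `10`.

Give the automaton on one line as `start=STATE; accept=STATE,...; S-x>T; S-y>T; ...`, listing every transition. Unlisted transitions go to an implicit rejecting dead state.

start=S0; accept=S0,S1; S0-0>S0; S0-1>S1; S1-0>S2; S1-1>S1; S2-0>S2; S2-1>S2

Track partial matches of the forbidden pattern `10`. State S2 is a dead state reached once `10` has occurred; every other state accepts. S0 means no part of `10` is currently matched.
3 states suffice.
        0   1  
>* S0   S0  S1 
 * S1   S2  S1 
   S2   S2  S2 
(> = start, * = accepting)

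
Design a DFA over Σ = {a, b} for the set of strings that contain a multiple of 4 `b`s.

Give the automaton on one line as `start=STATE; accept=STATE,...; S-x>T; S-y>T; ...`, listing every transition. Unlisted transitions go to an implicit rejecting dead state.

The only thing that matters is how many `b`s have appeared, reduced mod 4. Use one state per residue: s0 for 0, …, s3 for 3. Reading `b` moves to the next residue; anything else stays put. s0 is accepting.
        a   b  
>* s0   s0  s1 
   s1   s1  s2 
   s2   s2  s3 
   s3   s3  s0 
(> = start, * = accepting)

start=s0; accept=s0; s0-a>s0; s0-b>s1; s1-a>s1; s1-b>s2; s2-a>s2; s2-b>s3; s3-a>s3; s3-b>s0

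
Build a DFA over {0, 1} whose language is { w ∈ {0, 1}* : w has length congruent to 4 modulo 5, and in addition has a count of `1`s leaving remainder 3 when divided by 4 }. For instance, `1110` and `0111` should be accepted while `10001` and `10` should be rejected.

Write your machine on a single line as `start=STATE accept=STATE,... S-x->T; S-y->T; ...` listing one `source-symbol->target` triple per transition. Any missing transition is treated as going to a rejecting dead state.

start=A; accept=N; A-0->B; A-1->C; B-0->D; B-1->E; C-0->E; C-1->F; D-0->G; D-1->H; E-0->H; E-1->I; F-0->I; F-1->J; G-0->K; G-1->L; H-0->L; H-1->M; I-0->M; I-1->N; J-0->N; J-1->K; K-0->A; K-1->O; L-0->O; L-1->P; M-0->P; M-1->Q; N-0->Q; N-1->A; O-0->C; O-1->R; P-0->R; P-1->S; Q-0->S; Q-1->B; R-0->F; R-1->T; S-0->T; S-1->D; T-0->J; T-1->G

Build one automaton per condition and run them in lockstep. The first has 5 states tracking the input length modulo 5; the second has 4 states tracking the count of `1`s modulo 4. A product state is a pair (one from each), accepting exactly when both do.
A 20-state machine:
       0  1 
>  A   B  C 
   B   D  E 
   C   E  F 
   D   G  H 
   E   H  I 
   F   I  J 
   G   K  L 
   H   L  M 
   I   M  N 
   J   N  K 
   K   A  O 
   L   O  P 
   M   P  Q 
 * N   Q  A 
   O   C  R 
   P   R  S 
   Q   S  B 
   R   F  T 
   S   T  D 
   T   J  G 
(> = start, * = accepting)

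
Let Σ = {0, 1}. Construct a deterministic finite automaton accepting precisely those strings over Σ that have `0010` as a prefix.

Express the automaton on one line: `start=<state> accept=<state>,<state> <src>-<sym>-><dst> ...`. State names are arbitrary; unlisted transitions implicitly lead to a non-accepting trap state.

start=S0 accept=S4 S0-0->S1 S0-1->S5 S1-0->S2 S1-1->S5 S2-0->S5 S2-1->S3 S3-0->S4 S3-1->S5 S4-0->S4 S4-1->S4 S5-0->S5 S5-1->S5

Check the first 4 symbols one by one: S0 through S3 record how many have matched `0010` so far; any wrong symbol goes to the dead state S5. After all 4 match we enter the accepting sink S4.
A 6-state machine:
        0   1  
>  S0   S1  S5 
   S1   S2  S5 
   S2   S5  S3 
   S3   S4  S5 
 * S4   S4  S4 
   S5   S5  S5 
(> = start, * = accepting)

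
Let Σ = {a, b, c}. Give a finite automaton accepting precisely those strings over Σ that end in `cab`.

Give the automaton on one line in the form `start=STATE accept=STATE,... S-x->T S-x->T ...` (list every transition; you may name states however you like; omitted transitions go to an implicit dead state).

start=q0 accept=q3 q0-a->q0 q0-b->q0 q0-c->q1 q1-a->q2 q1-b->q0 q1-c->q1 q2-a->q0 q2-b->q3 q2-c->q1 q3-a->q0 q3-b->q0 q3-c->q1

Remember how much of `cab` the current input suffix matches. State q0 means no match yet; q1 means the last symbol is `c`; q2 means the last 2 symbols are `ca`; q3 means the last 3 symbols are `cab`. Only q3 accepts. On a mismatch, fall back to the longest proper suffix that is still a prefix of `cab`.
With 4 states:
        a   b   c  
>  q0   q0  q0  q1 
   q1   q2  q0  q1 
   q2   q0  q3  q1 
 * q3   q0  q0  q1 
(> = start, * = accepting)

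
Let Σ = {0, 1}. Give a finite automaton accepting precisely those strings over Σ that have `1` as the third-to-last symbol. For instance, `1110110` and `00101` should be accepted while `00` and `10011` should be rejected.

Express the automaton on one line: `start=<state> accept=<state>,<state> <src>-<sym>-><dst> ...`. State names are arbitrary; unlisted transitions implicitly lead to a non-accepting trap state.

start=q0 accept=q11,q12,q13,q14 q0-0->q1 q0-1->q2 q1-0->q3 q1-1->q4 q2-0->q5 q2-1->q6 q3-0->q7 q3-1->q8 q4-0->q9 q4-1->q10 q5-0->q11 q5-1->q12 q6-0->q13 q6-1->q14 q7-0->q7 q7-1->q8 q8-0->q9 q8-1->q10 q9-0->q11 q9-1->q12 q10-0->q13 q10-1->q14 q11-0->q7 q11-1->q8 q12-0->q9 q12-1->q10 q13-0->q11 q13-1->q12 q14-0->q13 q14-1->q14

Because acceptance depends on a position counted from the end, the machine has to buffer the most recent 3 symbols. Make each state the string of the last up-to-3 symbols read; on input `x` shift the window left and append `x`. Accept when the buffered window has length 3 and begins with `1`.
With 15 states:
          0    1  
>  q0     q1   q2 
   q1     q3   q4 
   q2     q5   q6 
   q3     q7   q8 
   q4     q9  q10 
   q5    q11  q12 
   q6    q13  q14 
   q7     q7   q8 
   q8     q9  q10 
   q9    q11  q12 
   q10   q13  q14 
 * q11    q7   q8 
 * q12    q9  q10 
 * q13   q11  q12 
 * q14   q13  q14 
(> = start, * = accepting)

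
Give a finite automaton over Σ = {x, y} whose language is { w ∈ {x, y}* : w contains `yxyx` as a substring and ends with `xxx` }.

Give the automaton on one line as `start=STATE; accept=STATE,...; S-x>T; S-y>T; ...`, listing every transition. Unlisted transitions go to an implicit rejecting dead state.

start=q0; accept=q7; q0-x>q0; q0-y>q1; q1-x>q2; q1-y>q1; q2-x>q0; q2-y>q3; q3-x>q4; q3-y>q1; q4-x>q5; q4-y>q6; q5-x>q7; q5-y>q6; q6-x>q4; q6-y>q6; q7-x>q7; q7-y>q6

Handle the two conditions separately and then intersect. One (5 states) tracks whether and how much of `yxyx` has been seen; the other (4 states) tracks how much of the suffix `xxx` has currently been matched. Each combined state is a pair, one component from each; accept when both components accept. After merging equivalent states the machine shrinks.
        x   y  
>  q0   q0  q1 
   q1   q2  q1 
   q2   q0  q3 
   q3   q4  q1 
   q4   q5  q6 
   q5   q7  q6 
   q6   q4  q6 
 * q7   q7  q6 
(> = start, * = accepting)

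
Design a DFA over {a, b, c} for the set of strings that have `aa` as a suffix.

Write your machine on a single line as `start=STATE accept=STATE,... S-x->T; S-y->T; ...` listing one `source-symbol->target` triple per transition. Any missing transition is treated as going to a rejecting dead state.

Remember how much of `aa` the current input suffix matches. State s0 means no match yet; s1 means the last symbol is `a`; s2 means the last 2 symbols are `aa`. Only s2 accepts. On a mismatch, fall back to the longest proper suffix that is still a prefix of `aa`.
A 3-state machine:
        a   b   c  
>  s0   s1  s0  s0 
   s1   s2  s0  s0 
 * s2   s2  s0  s0 
(> = start, * = accepting)

start=s0; accept=s2; s0-a->s1; s0-b->s0; s0-c->s0; s1-a->s2; s1-b->s0; s1-c->s0; s2-a->s2; s2-b->s0; s2-c->s0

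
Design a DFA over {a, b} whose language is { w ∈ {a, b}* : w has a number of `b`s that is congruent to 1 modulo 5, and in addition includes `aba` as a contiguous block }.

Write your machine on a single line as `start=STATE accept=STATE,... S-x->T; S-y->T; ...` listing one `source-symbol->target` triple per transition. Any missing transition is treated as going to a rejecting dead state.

Run two small machines in parallel and take their product. One (5 states) tracks the count of `b`s modulo 5; the other (4 states) tracks whether and how much of `aba` has been seen. Each combined state is a pair, one component from each; accept when both components accept.
20 states suffice.
          a    b  
>  s0     s1   s2 
   s1     s1   s3 
   s2     s4   s5 
   s3     s6   s5 
   s4     s4   s7 
   s5     s8   s9 
 * s6     s6  s10 
   s7    s10   s9 
   s8     s8  s11 
   s9    s12  s13 
   s10   s10  s14 
   s11   s14  s13 
   s12   s12  s15 
   s13   s16   s0 
   s14   s14  s17 
   s15   s17   s0 
   s16   s16  s18 
   s17   s17  s19 
   s18   s19   s2 
   s19   s19   s6 
(> = start, * = accepting)

start=s0; accept=s6; s0-a->s1; s0-b->s2; s1-a->s1; s1-b->s3; s2-a->s4; s2-b->s5; s3-a->s6; s3-b->s5; s4-a->s4; s4-b->s7; s5-a->s8; s5-b->s9; s6-a->s6; s6-b->s10; s7-a->s10; s7-b->s9; s8-a->s8; s8-b->s11; s9-a->s12; s9-b->s13; s10-a->s10; s10-b->s14; s11-a->s14; s11-b->s13; s12-a->s12; s12-b->s15; s13-a->s16; s13-b->s0; s14-a->s14; s14-b->s17; s15-a->s17; s15-b->s0; s16-a->s16; s16-b->s18; s17-a->s17; s17-b->s19; s18-a->s19; s18-b->s2; s19-a->s19; s19-b->s6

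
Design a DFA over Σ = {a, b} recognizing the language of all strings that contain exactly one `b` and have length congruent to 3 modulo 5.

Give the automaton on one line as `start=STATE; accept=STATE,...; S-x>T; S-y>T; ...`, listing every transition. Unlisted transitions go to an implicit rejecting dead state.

start=q0; accept=q7; q0-a>q1; q0-b>q2; q1-a>q3; q1-b>q4; q2-a>q4; q2-b>q5; q3-a>q6; q3-b>q7; q4-a>q7; q4-b>q8; q5-a>q8; q5-b>q8; q6-a>q9; q6-b>q10; q7-a>q10; q7-b>q11; q8-a>q11; q8-b>q11; q9-a>q0; q9-b>q12; q10-a>q12; q10-b>q13; q11-a>q13; q11-b>q13; q12-a>q2; q12-b>q14; q13-a>q14; q13-b>q14; q14-a>q5; q14-b>q5

Handle the two conditions separately and then intersect. One (3 states) tracks the count of `b`s, saturating at 2; the other (5 states) tracks the input length modulo 5. Each combined state is a pair, one component from each; accept when both components accept.
15 states suffice.
          a    b  
>  q0     q1   q2 
   q1     q3   q4 
   q2     q4   q5 
   q3     q6   q7 
   q4     q7   q8 
   q5     q8   q8 
   q6     q9  q10 
 * q7    q10  q11 
   q8    q11  q11 
   q9     q0  q12 
   q10   q12  q13 
   q11   q13  q13 
   q12    q2  q14 
   q13   q14  q14 
   q14    q5   q5 
(> = start, * = accepting)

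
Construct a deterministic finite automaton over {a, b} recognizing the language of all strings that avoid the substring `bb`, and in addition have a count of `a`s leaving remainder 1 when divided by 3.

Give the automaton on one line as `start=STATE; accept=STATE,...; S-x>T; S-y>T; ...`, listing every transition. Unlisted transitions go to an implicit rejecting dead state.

start=q0; accept=q1,q4; q0-a>q1; q0-b>q2; q1-a>q3; q1-b>q4; q2-a>q1; q2-b>q5; q3-a>q0; q3-b>q6; q4-a>q3; q4-b>q5; q5-a>q5; q5-b>q5; q6-a>q0; q6-b>q5

Handle the two conditions separately and then intersect. The first has 3 states tracking partial matches of the forbidden pattern `bb`; the second has 3 states tracking the count of `a`s modulo 3. A product state is a pair (one from each), accepting exactly when both do. Equivalent product states are then merged.
7 states suffice.
        a   b  
>  q0   q1  q2 
 * q1   q3  q4 
   q2   q1  q5 
   q3   q0  q6 
 * q4   q3  q5 
   q5   q5  q5 
   q6   q0  q5 
(> = start, * = accepting)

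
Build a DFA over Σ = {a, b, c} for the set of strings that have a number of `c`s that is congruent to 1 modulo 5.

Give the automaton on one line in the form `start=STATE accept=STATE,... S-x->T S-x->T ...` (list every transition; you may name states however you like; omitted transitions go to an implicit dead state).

start=q0 accept=q1 q0-a->q0 q0-b->q0 q0-c->q1 q1-a->q1 q1-b->q1 q1-c->q2 q2-a->q2 q2-b->q2 q2-c->q3 q3-a->q3 q3-b->q3 q3-c->q4 q4-a->q4 q4-b->q4 q4-c->q0

The only thing that matters is how many `c`s have appeared, reduced mod 5. Use one state per residue: q0 for 0, …, q4 for 4. Reading `c` moves to the next residue; anything else stays put. q1 is accepting.
5 states suffice.
        a   b   c  
>  q0   q0  q0  q1 
 * q1   q1  q1  q2 
   q2   q2  q2  q3 
   q3   q3  q3  q4 
   q4   q4  q4  q0 
(> = start, * = accepting)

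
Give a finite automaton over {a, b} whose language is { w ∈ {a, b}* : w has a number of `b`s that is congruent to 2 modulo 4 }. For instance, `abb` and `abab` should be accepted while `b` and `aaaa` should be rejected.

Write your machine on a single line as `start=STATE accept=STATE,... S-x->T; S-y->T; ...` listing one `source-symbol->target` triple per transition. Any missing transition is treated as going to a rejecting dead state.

start=S0; accept=S2; S0-a->S0; S0-b->S1; S1-a->S1; S1-b->S2; S2-a->S2; S2-b->S3; S3-a->S3; S3-b->S0

Keep the running count of `b`s modulo 4: each `b` advances along the cycle S0 → S1 → S2 → S3 → S0 while other symbols loop. Accept at S2.
With 4 states:
        a   b  
>  S0   S0  S1 
   S1   S1  S2 
 * S2   S2  S3 
   S3   S3  S0 
(> = start, * = accepting)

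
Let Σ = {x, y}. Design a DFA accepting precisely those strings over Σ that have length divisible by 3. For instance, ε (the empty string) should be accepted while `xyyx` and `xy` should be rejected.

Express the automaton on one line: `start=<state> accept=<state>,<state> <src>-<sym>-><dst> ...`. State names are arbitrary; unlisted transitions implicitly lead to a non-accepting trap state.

start=q0 accept=q0 q0-x->q1 q0-y->q1 q1-x->q2 q1-y->q2 q2-x->q0 q2-y->q0

Count input length modulo 3: every symbol advances one step around the cycle q0 → q1 → q2 → q0. Accept at q0.
With 3 states:
        x   y  
>* q0   q1  q1 
   q1   q2  q2 
   q2   q0  q0 
(> = start, * = accepting)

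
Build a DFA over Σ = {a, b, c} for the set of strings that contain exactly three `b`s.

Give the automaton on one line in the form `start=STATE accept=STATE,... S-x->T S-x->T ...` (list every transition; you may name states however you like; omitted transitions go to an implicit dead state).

start=s0 accept=s3 s0-a->s0 s0-b->s1 s0-c->s0 s1-a->s1 s1-b->s2 s1-c->s1 s2-a->s2 s2-b->s3 s2-c->s2 s3-a->s3 s3-b->s4 s3-c->s3 s4-a->s4 s4-b->s4 s4-c->s4

Count `b`s, saturating at 4: states s0 through s3 mean 0 through 3 `b`s seen; s4 means more than 3. Each `b` increments (capped at s4); other symbols loop. Accept from {s3}.
A 5-state machine:
        a   b   c  
>  s0   s0  s1  s0 
   s1   s1  s2  s1 
   s2   s2  s3  s2 
 * s3   s3  s4  s3 
   s4   s4  s4  s4 
(> = start, * = accepting)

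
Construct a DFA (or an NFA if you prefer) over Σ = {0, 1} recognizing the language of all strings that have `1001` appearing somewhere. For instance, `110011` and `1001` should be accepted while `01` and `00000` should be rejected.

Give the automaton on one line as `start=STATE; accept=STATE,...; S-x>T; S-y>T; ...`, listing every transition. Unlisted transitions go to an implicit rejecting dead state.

start=s0; accept=s4; s0-0>s0; s0-1>s1; s1-0>s2; s1-1>s1; s2-0>s3; s2-1>s1; s3-0>s0; s3-1>s4; s4-0>s4; s4-1>s4

Track how much of `1001` has been matched so far: state s0 is no progress, s4 is the absorbing accept state reached once `1001` has occurred. Intermediate states record partial matches; on a mismatch, fall back to the longest reusable overlap.
With 5 states:
        0   1  
>  s0   s0  s1 
   s1   s2  s1 
   s2   s3  s1 
   s3   s0  s4 
 * s4   s4  s4 
(> = start, * = accepting)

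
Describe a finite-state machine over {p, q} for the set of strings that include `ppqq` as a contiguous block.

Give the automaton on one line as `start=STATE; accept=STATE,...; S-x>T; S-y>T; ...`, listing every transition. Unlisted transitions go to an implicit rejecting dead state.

start=s0; accept=s4; s0-p>s1; s0-q>s0; s1-p>s2; s1-q>s0; s2-p>s2; s2-q>s3; s3-p>s1; s3-q>s4; s4-p>s4; s4-q>s4

Track how much of `ppqq` has been matched so far: state s0 is no progress, s4 is the absorbing accept state reached once `ppqq` has occurred. Intermediate states record partial matches; on a mismatch, fall back to the longest reusable overlap.
        p   q  
>  s0   s1  s0 
   s1   s2  s0 
   s2   s2  s3 
   s3   s1  s4 
 * s4   s4  s4 
(> = start, * = accepting)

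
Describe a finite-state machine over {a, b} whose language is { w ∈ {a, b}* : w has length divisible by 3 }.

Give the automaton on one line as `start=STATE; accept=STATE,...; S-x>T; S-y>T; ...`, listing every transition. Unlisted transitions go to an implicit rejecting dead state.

Only the length mod 3 matters, so use a 3-cycle: from any state, every input symbol moves to the next state, wrapping q2 back to q0. Mark q0 accepting.
With 3 states:
        a   b  
>* q0   q1  q1 
   q1   q2  q2 
   q2   q0  q0 
(> = start, * = accepting)

start=q0; accept=q0; q0-a>q1; q0-b>q1; q1-a>q2; q1-b>q2; q2-a>q0; q2-b>q0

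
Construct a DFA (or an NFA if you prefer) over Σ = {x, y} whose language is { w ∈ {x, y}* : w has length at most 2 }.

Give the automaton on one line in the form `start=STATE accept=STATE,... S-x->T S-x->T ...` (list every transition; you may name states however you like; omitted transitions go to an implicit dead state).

start=A accept=A,B,C A-x->B A-y->B B-x->C B-y->C C-x->D C-y->D D-x->D D-y->D

We only need to distinguish lengths 0, 1, …, 2, and '>2'. Chain A → B → C → D on every symbol, with D looping. Accepting states: {A, B, C}.
With 4 states:
       x  y 
>* A   B  B 
 * B   C  C 
 * C   D  D 
   D   D  D 
(> = start, * = accepting)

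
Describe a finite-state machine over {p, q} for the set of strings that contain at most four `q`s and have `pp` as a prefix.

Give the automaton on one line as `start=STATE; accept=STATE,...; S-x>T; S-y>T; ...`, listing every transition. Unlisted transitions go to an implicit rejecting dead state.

start=s0; accept=s3,s4,s5,s6,s7; s0-p>s1; s0-q>s2; s1-p>s3; s1-q>s2; s2-p>s2; s2-q>s2; s3-p>s3; s3-q>s4; s4-p>s4; s4-q>s5; s5-p>s5; s5-q>s6; s6-p>s6; s6-q>s7; s7-p>s7; s7-q>s2

Run two small machines in parallel and take their product. The first has 6 states tracking the count of `q`s, saturating at 5; the second has 4 states tracking whether the input so far still matches the prefix `pp`. A product state is a pair (one from each), accepting exactly when both do. After merging equivalent states the machine shrinks.
With 8 states:
        p   q  
>  s0   s1  s2 
   s1   s3  s2 
   s2   s2  s2 
 * s3   s3  s4 
 * s4   s4  s5 
 * s5   s5  s6 
 * s6   s6  s7 
 * s7   s7  s2 
(> = start, * = accepting)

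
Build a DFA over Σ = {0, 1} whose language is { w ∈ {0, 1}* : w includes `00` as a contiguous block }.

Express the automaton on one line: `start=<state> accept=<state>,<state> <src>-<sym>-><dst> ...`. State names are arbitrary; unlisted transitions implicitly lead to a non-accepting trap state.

start=q0 accept=q2 q0-0->q1 q0-1->q0 q1-0->q2 q1-1->q0 q2-0->q2 q2-1->q2

Track how much of `00` has been matched so far: state q0 is no progress, q2 is the absorbing accept state reached once `00` has occurred. Intermediate states record partial matches; on a mismatch, fall back to the longest reusable overlap.
3 states suffice.
        0   1  
>  q0   q1  q0 
   q1   q2  q0 
 * q2   q2  q2 
(> = start, * = accepting)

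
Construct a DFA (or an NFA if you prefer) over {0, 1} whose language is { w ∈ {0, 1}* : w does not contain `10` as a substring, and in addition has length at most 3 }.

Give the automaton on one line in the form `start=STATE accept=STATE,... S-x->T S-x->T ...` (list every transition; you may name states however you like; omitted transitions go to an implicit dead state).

start=A accept=A,B,C,D,E,G A-0->B A-1->C B-0->D B-1->E C-0->F C-1->E D-0->G D-1->G E-0->F E-1->G F-0->F F-1->F G-0->F G-1->F

Handle the two conditions separately and then intersect. The first has 3 states tracking partial matches of the forbidden pattern `10`; the second has 5 states tracking the input length, saturating at 4. A product state is a pair (one from each), accepting exactly when both do. Minimizing collapses redundant product states.
With 7 states:
       0  1 
>* A   B  C 
 * B   D  E 
 * C   F  E 
 * D   G  G 
 * E   F  G 
   F   F  F 
 * G   F  F 
(> = start, * = accepting)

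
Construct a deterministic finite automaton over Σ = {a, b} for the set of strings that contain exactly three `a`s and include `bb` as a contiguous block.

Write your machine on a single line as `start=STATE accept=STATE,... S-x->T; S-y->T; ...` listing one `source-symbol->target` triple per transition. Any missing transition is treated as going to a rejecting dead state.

Handle the two conditions separately and then intersect. The first has 5 states tracking the count of `a`s, saturating at 4; the second has 3 states tracking whether and how much of `bb` has been seen. A product state is a pair (one from each), accepting exactly when both do.
A 15-state machine:
          a    b  
>  s0     s1   s2 
   s1     s3   s4 
   s2     s1   s5 
   s3     s6   s7 
   s4     s3   s8 
   s5     s8   s5 
   s6     s9  s10 
   s7     s6  s11 
   s8    s11   s8 
   s9     s9  s12 
   s10    s9  s13 
   s11   s13  s11 
   s12    s9  s14 
 * s13   s14  s13 
   s14   s14  s14 
(> = start, * = accepting)

start=s0; accept=s13; s0-a->s1; s0-b->s2; s1-a->s3; s1-b->s4; s2-a->s1; s2-b->s5; s3-a->s6; s3-b->s7; s4-a->s3; s4-b->s8; s5-a->s8; s5-b->s5; s6-a->s9; s6-b->s10; s7-a->s6; s7-b->s11; s8-a->s11; s8-b->s8; s9-a->s9; s9-b->s12; s10-a->s9; s10-b->s13; s11-a->s13; s11-b->s11; s12-a->s9; s12-b->s14; s13-a->s14; s13-b->s13; s14-a->s14; s14-b->s14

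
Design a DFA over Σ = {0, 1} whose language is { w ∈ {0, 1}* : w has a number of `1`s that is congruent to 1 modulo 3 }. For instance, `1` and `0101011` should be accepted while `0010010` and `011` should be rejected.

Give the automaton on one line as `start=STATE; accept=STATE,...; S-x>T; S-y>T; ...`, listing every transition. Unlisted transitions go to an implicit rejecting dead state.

Keep the running count of `1`s modulo 3: each `1` advances along the cycle S0 → S1 → S2 → S0 while other symbols loop. Accept at S1.
A 3-state machine:
        0   1  
>  S0   S0  S1 
 * S1   S1  S2 
   S2   S2  S0 
(> = start, * = accepting)

start=S0; accept=S1; S0-0>S0; S0-1>S1; S1-0>S1; S1-1>S2; S2-0>S2; S2-1>S0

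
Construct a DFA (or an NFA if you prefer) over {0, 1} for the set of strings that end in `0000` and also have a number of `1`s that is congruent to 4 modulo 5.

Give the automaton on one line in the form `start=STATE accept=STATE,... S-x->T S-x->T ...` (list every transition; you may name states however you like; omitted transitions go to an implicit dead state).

start=s0 accept=s8 s0-0->s0 s0-1->s1 s1-0->s1 s1-1->s2 s2-0->s2 s2-1->s3 s3-0->s3 s3-1->s4 s4-0->s5 s4-1->s0 s5-0->s6 s5-1->s0 s6-0->s7 s6-1->s0 s7-0->s8 s7-1->s0 s8-0->s8 s8-1->s0

Handle the two conditions separately and then intersect. The first has 5 states tracking how much of the suffix `0000` has currently been matched; the second has 5 states tracking the count of `1`s modulo 5. A product state is a pair (one from each), accepting exactly when both do. After merging equivalent states the machine shrinks.
A 9-state machine:
        0   1  
>  s0   s0  s1 
   s1   s1  s2 
   s2   s2  s3 
   s3   s3  s4 
   s4   s5  s0 
   s5   s6  s0 
   s6   s7  s0 
   s7   s8  s0 
 * s8   s8  s0 
(> = start, * = accepting)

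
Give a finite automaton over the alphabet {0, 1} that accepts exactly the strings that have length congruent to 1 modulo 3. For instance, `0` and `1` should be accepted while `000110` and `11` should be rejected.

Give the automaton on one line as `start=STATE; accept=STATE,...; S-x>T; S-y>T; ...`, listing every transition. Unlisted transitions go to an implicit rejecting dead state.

start=A; accept=B; A-0>B; A-1>B; B-0>C; B-1>C; C-0>A; C-1>A

Only the length mod 3 matters, so use a 3-cycle: from any state, every input symbol moves to the next state, wrapping C back to A. Mark B accepting.
A 3-state machine:
       0  1 
>  A   B  B 
 * B   C  C 
   C   A  A 
(> = start, * = accepting)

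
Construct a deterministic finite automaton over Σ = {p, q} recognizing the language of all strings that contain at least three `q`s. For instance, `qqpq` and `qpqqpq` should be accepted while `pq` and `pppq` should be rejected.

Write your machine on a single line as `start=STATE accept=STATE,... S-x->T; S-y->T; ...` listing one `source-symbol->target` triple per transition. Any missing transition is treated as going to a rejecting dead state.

start=A; accept=D,E; A-p->A; A-q->B; B-p->B; B-q->C; C-p->C; C-q->D; D-p->D; D-q->E; E-p->E; E-q->E

Only the number of `q`s matters, and only up to 4. Make a chain A → B → C → D → E advanced by each `q` (with E absorbing); every other symbol self-loops. The accepting set is {D, E}.
5 states suffice.
       p  q 
>  A   A  B 
   B   B  C 
   C   C  D 
 * D   D  E 
 * E   E  E 
(> = start, * = accepting)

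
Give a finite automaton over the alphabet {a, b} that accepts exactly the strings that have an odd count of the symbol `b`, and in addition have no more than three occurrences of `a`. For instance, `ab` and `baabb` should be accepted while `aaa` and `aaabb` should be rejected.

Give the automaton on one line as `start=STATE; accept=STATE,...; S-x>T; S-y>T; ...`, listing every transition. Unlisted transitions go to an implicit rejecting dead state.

start=q0; accept=q2,q4,q6,q8; q0-a>q1; q0-b>q2; q1-a>q3; q1-b>q4; q2-a>q4; q2-b>q0; q3-a>q5; q3-b>q6; q4-a>q6; q4-b>q1; q5-a>q7; q5-b>q8; q6-a>q8; q6-b>q3; q7-a>q7; q7-b>q9; q8-a>q9; q8-b>q5; q9-a>q9; q9-b>q7

Handle the two conditions separately and then intersect. The first has 2 states tracking the count of `b`s modulo 2; the second has 5 states tracking the count of `a`s, saturating at 4. A product state is a pair (one from each), accepting exactly when both do.
        a   b  
>  q0   q1  q2 
   q1   q3  q4 
 * q2   q4  q0 
   q3   q5  q6 
 * q4   q6  q1 
   q5   q7  q8 
 * q6   q8  q3 
   q7   q7  q9 
 * q8   q9  q5 
   q9   q9  q7 
(> = start, * = accepting)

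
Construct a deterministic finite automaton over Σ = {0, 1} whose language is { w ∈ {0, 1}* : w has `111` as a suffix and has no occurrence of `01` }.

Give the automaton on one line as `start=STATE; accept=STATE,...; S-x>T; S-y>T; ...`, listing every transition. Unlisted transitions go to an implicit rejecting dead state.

Handle the two conditions separately and then intersect. The first has 4 states tracking how much of the suffix `111` has currently been matched; the second has 3 states tracking partial matches of the forbidden pattern `01`. A product state is a pair (one from each), accepting exactly when both do.
A 9-state machine:
        0   1  
>  q0   q1  q2 
   q1   q1  q3 
   q2   q1  q4 
   q3   q5  q6 
   q4   q1  q7 
   q5   q5  q3 
   q6   q5  q8 
 * q7   q1  q7 
   q8   q5  q8 
(> = start, * = accepting)

start=q0; accept=q7; q0-0>q1; q0-1>q2; q1-0>q1; q1-1>q3; q2-0>q1; q2-1>q4; q3-0>q5; q3-1>q6; q4-0>q1; q4-1>q7; q5-0>q5; q5-1>q3; q6-0>q5; q6-1>q8; q7-0>q1; q7-1>q7; q8-0>q5; q8-1>q8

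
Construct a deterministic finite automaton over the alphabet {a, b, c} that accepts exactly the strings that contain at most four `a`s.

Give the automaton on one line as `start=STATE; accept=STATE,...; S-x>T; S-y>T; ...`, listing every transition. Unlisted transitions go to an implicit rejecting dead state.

Count `a`s, saturating at 5: states s0 through s4 mean 0 through 4 `a`s seen; s5 means more than 4. Each `a` increments (capped at s5); other symbols loop. Accept from {s0, s1, s2, s3, s4}.
        a   b   c  
>* s0   s1  s0  s0 
 * s1   s2  s1  s1 
 * s2   s3  s2  s2 
 * s3   s4  s3  s3 
 * s4   s5  s4  s4 
   s5   s5  s5  s5 
(> = start, * = accepting)

start=s0; accept=s0,s1,s2,s3,s4; s0-a>s1; s0-b>s0; s0-c>s0; s1-a>s2; s1-b>s1; s1-c>s1; s2-a>s3; s2-b>s2; s2-c>s2; s3-a>s4; s3-b>s3; s3-c>s3; s4-a>s5; s4-b>s4; s4-c>s4; s5-a>s5; s5-b>s5; s5-c>s5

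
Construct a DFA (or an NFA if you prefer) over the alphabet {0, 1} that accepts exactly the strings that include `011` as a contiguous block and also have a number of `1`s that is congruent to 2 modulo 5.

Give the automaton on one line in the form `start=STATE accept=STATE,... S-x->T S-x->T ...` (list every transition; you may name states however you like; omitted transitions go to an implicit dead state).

start=S0 accept=S6 S0-0->S1 S0-1->S2 S1-0->S1 S1-1->S3 S2-0->S4 S2-1->S5 S3-0->S4 S3-1->S6 S4-0->S4 S4-1->S7 S5-0->S8 S5-1->S9 S6-0->S6 S6-1->S10 S7-0->S8 S7-1->S10 S8-0->S8 S8-1->S11 S9-0->S12 S9-1->S13 S10-0->S10 S10-1->S14 S11-0->S12 S11-1->S14 S12-0->S12 S12-1->S15 S13-0->S16 S13-1->S0 S14-0->S14 S14-1->S17 S15-0->S16 S15-1->S17 S16-0->S16 S16-1->S18 S17-0->S17 S17-1->S19 S18-0->S1 S18-1->S19 S19-0->S19 S19-1->S6

Handle the two conditions separately and then intersect. One (4 states) tracks whether and how much of `011` has been seen; the other (5 states) tracks the count of `1`s modulo 5. Each combined state is a pair, one component from each; accept when both components accept.
With 20 states:
          0    1  
>  S0     S1   S2 
   S1     S1   S3 
   S2     S4   S5 
   S3     S4   S6 
   S4     S4   S7 
   S5     S8   S9 
 * S6     S6  S10 
   S7     S8  S10 
   S8     S8  S11 
   S9    S12  S13 
   S10   S10  S14 
   S11   S12  S14 
   S12   S12  S15 
   S13   S16   S0 
   S14   S14  S17 
   S15   S16  S17 
   S16   S16  S18 
   S17   S17  S19 
   S18    S1  S19 
   S19   S19   S6 
(> = start, * = accepting)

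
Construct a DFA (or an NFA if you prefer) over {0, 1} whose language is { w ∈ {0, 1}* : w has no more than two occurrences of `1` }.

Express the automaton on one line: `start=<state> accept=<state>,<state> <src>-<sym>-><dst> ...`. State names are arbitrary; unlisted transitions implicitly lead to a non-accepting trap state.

Count `1`s, saturating at 3: states A through C mean 0 through 2 `1`s seen; D means more than 2. Each `1` increments (capped at D); other symbols loop. Accept from {A, B, C}.
With 4 states:
       0  1 
>* A   A  B 
 * B   B  C 
 * C   C  D 
   D   D  D 
(> = start, * = accepting)

start=A accept=A,B,C A-0->A A-1->B B-0->B B-1->C C-0->C C-1->D D-0->D D-1->D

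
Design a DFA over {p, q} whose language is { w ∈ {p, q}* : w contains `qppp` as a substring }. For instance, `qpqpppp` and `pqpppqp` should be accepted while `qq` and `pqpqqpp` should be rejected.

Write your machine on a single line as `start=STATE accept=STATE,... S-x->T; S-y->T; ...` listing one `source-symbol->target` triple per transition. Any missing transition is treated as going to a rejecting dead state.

start=s0; accept=s4; s0-p->s0; s0-q->s1; s1-p->s2; s1-q->s1; s2-p->s3; s2-q->s1; s3-p->s4; s3-q->s1; s4-p->s4; s4-q->s4

Track how much of `qppp` has been matched so far: state s0 is no progress, s4 is the absorbing accept state reached once `qppp` has occurred. Intermediate states record partial matches; on a mismatch, fall back to the longest reusable overlap.
        p   q  
>  s0   s0  s1 
   s1   s2  s1 
   s2   s3  s1 
   s3   s4  s1 
 * s4   s4  s4 
(> = start, * = accepting)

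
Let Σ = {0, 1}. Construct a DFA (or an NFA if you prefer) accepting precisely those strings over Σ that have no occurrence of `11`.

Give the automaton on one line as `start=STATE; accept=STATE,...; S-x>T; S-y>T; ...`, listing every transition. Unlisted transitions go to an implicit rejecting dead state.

This is the complement of 'contains `11`'. Use the same substring-matching states — q0 through q2 holding how much of `11` has just been matched — but flip the accepting set: everything except the trap q2 accepts.
With 3 states:
        0   1  
>* q0   q0  q1 
 * q1   q0  q2 
   q2   q2  q2 
(> = start, * = accepting)

start=q0; accept=q0,q1; q0-0>q0; q0-1>q1; q1-0>q0; q1-1>q2; q2-0>q2; q2-1>q2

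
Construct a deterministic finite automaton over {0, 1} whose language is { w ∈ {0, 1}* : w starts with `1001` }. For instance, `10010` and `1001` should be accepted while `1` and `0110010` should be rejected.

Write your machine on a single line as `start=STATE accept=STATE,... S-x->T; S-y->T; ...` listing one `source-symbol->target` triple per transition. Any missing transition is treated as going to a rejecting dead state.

start=A; accept=E; A-0->F; A-1->B; B-0->C; B-1->F; C-0->D; C-1->F; D-0->F; D-1->E; E-0->E; E-1->E; F-0->F; F-1->F

Check the first 4 symbols one by one: A through D record how many have matched `1001` so far; any wrong symbol goes to the dead state F. After all 4 match we enter the accepting sink E.
With 6 states:
       0  1 
>  A   F  B 
   B   C  F 
   C   D  F 
   D   F  E 
 * E   E  E 
   F   F  F 
(> = start, * = accepting)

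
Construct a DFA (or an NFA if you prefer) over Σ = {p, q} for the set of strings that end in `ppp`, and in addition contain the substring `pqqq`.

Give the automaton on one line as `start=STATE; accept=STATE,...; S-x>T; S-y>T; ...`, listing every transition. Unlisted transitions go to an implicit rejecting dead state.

start=s0; accept=s7; s0-p>s1; s0-q>s0; s1-p>s1; s1-q>s2; s2-p>s1; s2-q>s3; s3-p>s1; s3-q>s4; s4-p>s5; s4-q>s4; s5-p>s6; s5-q>s4; s6-p>s7; s6-q>s4; s7-p>s7; s7-q>s4

Handle the two conditions separately and then intersect. One (4 states) tracks how much of the suffix `ppp` has currently been matched; the other (5 states) tracks whether and how much of `pqqq` has been seen. Each combined state is a pair, one component from each; accept when both components accept. Equivalent product states are then merged.
An 8-state machine:
        p   q  
>  s0   s1  s0 
   s1   s1  s2 
   s2   s1  s3 
   s3   s1  s4 
   s4   s5  s4 
   s5   s6  s4 
   s6   s7  s4 
 * s7   s7  s4 
(> = start, * = accepting)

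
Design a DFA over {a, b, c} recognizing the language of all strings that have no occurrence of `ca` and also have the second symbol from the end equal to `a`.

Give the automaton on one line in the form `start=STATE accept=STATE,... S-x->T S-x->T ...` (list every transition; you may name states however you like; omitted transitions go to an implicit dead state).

Run two small machines in parallel and take their product. The first has 3 states tracking partial matches of the forbidden pattern `ca`; the second has 13 states tracking the last 2 symbols read. A product state is a pair (one from each), accepting exactly when both do. Equivalent product states are then merged.
7 states suffice.
        a   b   c  
>  q0   q1  q0  q2 
   q1   q3  q4  q5 
   q2   q6  q0  q2 
 * q3   q3  q4  q5 
 * q4   q1  q0  q2 
 * q5   q6  q0  q2 
   q6   q6  q6  q6 
(> = start, * = accepting)

start=q0 accept=q3,q4,q5 q0-a->q1 q0-b->q0 q0-c->q2 q1-a->q3 q1-b->q4 q1-c->q5 q2-a->q6 q2-b->q0 q2-c->q2 q3-a->q3 q3-b->q4 q3-c->q5 q4-a->q1 q4-b->q0 q4-c->q2 q5-a->q6 q5-b->q0 q5-c->q2 q6-a->q6 q6-b->q6 q6-c->q6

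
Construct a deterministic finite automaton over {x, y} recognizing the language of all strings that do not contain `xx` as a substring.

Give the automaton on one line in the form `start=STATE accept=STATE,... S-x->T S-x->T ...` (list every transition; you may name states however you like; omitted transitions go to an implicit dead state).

Track partial matches of the forbidden pattern `xx`. State q2 is a dead state reached once `xx` has occurred; every other state accepts. q0 means no part of `xx` is currently matched.
With 3 states:
        x   y  
>* q0   q1  q0 
 * q1   q2  q0 
   q2   q2  q2 
(> = start, * = accepting)

start=q0 accept=q0,q1 q0-x->q1 q0-y->q0 q1-x->q2 q1-y->q0 q2-x->q2 q2-y->q2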